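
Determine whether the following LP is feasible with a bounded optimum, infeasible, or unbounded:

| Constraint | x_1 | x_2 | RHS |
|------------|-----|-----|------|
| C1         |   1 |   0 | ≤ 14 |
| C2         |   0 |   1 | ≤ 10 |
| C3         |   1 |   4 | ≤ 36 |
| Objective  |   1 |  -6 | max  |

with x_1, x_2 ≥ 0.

Feasible with a bounded optimal solution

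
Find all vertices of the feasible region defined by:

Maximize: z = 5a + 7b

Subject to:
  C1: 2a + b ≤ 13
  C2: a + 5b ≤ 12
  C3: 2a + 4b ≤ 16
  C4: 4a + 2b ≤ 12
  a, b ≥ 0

(0, 0), (3, 0), (2, 2), (0, 2.4)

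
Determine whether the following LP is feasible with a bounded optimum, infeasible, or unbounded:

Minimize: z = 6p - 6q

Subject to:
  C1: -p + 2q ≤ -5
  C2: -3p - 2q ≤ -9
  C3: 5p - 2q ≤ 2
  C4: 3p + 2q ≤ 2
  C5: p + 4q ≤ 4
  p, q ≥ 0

Infeasible (no feasible solution exists)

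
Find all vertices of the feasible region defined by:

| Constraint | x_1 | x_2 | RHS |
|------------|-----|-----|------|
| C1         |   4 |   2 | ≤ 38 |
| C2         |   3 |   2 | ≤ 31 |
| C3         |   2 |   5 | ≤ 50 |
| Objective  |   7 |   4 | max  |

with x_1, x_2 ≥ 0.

(0, 0), (9.5, 0), (7, 5), (5, 8), (0, 10)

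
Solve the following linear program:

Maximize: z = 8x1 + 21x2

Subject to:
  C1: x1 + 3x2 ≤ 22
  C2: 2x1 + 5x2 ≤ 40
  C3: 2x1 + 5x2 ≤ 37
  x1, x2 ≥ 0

Evaluate the objective at each vertex of the feasible region:
  z(0, 0) = 0
  z(18.5, 0) = 148
  z(1, 7) = 155  ←
  z(0, 7.333) = 154
The maximum is at x1 = 1, x2 = 7.

x1 = 1, x2 = 7, z = 155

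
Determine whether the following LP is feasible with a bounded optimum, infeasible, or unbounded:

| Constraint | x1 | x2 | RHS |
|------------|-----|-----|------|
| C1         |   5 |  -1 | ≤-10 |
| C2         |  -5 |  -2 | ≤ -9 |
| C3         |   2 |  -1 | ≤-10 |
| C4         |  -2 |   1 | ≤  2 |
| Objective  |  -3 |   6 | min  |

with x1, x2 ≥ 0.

Infeasible (no feasible solution exists)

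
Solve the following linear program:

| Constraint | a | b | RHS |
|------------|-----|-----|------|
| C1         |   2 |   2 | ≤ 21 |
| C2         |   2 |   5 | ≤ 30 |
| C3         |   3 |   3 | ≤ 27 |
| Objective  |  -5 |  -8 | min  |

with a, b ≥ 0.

Evaluate the objective at each vertex of the feasible region:
  z(0, 0) = 0
  z(9, 0) = -45
  z(5, 4) = -57  ←
  z(0, 6) = -48
The minimum is at a = 5, b = 4.

a = 5, b = 4, z = -57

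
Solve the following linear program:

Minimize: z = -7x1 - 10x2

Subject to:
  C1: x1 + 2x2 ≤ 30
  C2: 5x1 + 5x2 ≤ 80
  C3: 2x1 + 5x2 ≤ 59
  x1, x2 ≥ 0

Evaluate the objective at each vertex of the feasible region:
  z(0, 0) = 0
  z(16, 0) = -112
  z(7, 9) = -139  ←
  z(0, 11.8) = -118
The minimum is at x1 = 7, x2 = 9.

x1 = 7, x2 = 9, z = -139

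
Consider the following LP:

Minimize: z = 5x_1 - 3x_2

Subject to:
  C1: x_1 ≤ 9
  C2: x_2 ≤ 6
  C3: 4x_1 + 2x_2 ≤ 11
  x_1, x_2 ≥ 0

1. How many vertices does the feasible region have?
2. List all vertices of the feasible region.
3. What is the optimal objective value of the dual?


1. 3
2. (0, 0), (2.75, 0), (0, 5.5)
3. -16.5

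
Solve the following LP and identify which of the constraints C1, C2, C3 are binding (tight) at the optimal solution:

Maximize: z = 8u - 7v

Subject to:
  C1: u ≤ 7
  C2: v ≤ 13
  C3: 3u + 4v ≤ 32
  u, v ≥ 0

At u = 7, v = 0, compute slack b - a·x for each constraint:
  C1: 7 − 7 = 0  (binding)
  C2: 13 − 0 = 13  (slack)
  C3: 32 − 21 = 11  (slack)

Optimal: u = 7, v = 0
Binding: C1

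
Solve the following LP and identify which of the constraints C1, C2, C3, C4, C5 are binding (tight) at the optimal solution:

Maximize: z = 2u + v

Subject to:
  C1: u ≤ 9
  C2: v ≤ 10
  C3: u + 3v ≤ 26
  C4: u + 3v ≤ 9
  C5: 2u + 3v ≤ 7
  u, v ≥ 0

At u = 3.5, v = 0, compute slack b - a·x for each constraint:
  C1: 9 − 3.5 = 5.5  (slack)
  C2: 10 − 0 = 10  (slack)
  C3: 26 − 3.5 = 22.5  (slack)
  C4: 9 − 3.5 = 5.5  (slack)
  C5: 7 − 7 = 0  (binding)

Optimal: u = 3.5, v = 0
Binding: C5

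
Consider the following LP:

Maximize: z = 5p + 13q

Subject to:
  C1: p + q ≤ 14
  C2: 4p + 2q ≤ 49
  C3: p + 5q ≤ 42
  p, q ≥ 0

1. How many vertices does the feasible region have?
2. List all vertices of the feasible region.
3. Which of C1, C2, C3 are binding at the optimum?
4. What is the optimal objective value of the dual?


1. 5
2. (0, 0), (12.25, 0), (10.5, 3.5), (7, 7), (0, 8.4)
3. C1, C3
4. 126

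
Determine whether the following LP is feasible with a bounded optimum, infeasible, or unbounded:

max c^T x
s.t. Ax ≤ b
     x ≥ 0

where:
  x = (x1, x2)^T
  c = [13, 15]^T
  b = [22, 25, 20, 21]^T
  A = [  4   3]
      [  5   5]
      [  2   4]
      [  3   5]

Feasible with a bounded optimal solution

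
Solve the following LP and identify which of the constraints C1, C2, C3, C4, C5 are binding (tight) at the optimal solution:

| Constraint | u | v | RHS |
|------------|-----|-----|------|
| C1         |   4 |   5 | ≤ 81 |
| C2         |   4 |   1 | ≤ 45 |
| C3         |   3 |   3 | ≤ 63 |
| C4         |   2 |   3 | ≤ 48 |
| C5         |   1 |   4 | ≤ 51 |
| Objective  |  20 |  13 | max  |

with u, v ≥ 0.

At u = 9, v = 9, compute slack b - a·x for each constraint:
  C1: 81 − 81 = 0  (binding)
  C2: 45 − 45 = 0  (binding)
  C3: 63 − 54 = 9  (slack)
  C4: 48 − 45 = 3  (slack)
  C5: 51 − 45 = 6  (slack)

Optimal: u = 9, v = 9
Binding: C1, C2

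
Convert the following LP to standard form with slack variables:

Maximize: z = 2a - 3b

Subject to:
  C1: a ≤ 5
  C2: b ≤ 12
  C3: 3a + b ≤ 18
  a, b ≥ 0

max z = 2a - 3b

s.t.
  a + s1 = 5
  b + s2 = 12
  3a + b + s3 = 18
  a, b, s1, s2, s3 ≥ 0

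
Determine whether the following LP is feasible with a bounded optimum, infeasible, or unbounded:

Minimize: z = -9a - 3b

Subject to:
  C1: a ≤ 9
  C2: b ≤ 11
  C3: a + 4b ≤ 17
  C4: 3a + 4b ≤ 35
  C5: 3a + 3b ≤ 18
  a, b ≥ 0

Feasible with a bounded optimal solution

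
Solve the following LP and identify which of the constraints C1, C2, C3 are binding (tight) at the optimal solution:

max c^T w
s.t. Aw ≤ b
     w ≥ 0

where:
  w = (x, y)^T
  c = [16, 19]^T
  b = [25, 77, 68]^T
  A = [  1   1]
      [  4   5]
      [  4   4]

At x = 8, y = 9, compute slack b - a·x for each constraint:
  C1: 25 − 17 = 8  (slack)
  C2: 77 − 77 = 0  (binding)
  C3: 68 − 68 = 0  (binding)

Optimal: x = 8, y = 9
Binding: C2, C3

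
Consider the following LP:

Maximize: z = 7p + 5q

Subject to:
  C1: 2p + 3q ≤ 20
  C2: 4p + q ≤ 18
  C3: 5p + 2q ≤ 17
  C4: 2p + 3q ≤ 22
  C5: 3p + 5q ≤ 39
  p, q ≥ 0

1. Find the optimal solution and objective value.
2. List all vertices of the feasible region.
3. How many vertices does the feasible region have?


1. p = 1, q = 6, z = 37
2. (0, 0), (3.4, 0), (1, 6), (0, 6.667)
3. 4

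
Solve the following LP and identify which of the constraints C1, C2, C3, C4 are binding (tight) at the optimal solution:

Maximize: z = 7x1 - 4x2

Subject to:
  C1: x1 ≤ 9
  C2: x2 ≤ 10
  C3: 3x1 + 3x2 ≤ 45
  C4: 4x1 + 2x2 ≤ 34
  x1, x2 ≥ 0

At x1 = 8.5, x2 = 0, compute slack b - a·x for each constraint:
  C1: 9 − 8.5 = 0.5  (slack)
  C2: 10 − 0 = 10  (slack)
  C3: 45 − 25.5 = 19.5  (slack)
  C4: 34 − 34 = 0  (binding)

Optimal: x1 = 8.5, x2 = 0
Binding: C4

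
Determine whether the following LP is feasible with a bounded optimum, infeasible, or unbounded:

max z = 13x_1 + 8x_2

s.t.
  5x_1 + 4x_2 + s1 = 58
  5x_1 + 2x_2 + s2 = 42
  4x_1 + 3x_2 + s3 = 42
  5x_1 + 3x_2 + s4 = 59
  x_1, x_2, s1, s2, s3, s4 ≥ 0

Feasible with a bounded optimal solution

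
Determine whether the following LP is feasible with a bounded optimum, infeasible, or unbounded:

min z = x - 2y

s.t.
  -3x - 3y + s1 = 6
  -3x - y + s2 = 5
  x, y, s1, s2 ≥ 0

Unbounded (objective can decrease without bound)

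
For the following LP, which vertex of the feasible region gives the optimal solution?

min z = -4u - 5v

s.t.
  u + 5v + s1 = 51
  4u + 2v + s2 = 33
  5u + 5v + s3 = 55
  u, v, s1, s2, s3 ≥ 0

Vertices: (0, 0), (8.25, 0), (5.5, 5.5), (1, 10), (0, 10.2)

Evaluate the objective at each vertex of the feasible region:
  z(0, 0) = 0
  z(8.25, 0) = -33
  z(5.5, 5.5) = -49.5
  z(1, 10) = -54  ←
  z(0, 10.2) = -51
The minimum is at u = 1, v = 10.

(1, 10)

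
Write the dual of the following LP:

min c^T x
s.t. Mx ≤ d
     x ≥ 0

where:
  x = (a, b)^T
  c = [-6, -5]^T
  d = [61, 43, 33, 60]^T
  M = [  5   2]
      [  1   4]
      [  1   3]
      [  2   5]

Primal min cᵀx s.t. Ax ≤ b, x ≥ 0  →  Dual max −bᵀy s.t. Aᵀy ≥ −c, y ≥ 0.

Maximize: z = -61y1 - 43y2 - 33y3 - 60y4

Subject to:
  5y1 + y2 + y3 + 2y4 ≥ 6
  2y1 + 4y2 + 3y3 + 5y4 ≥ 5
  y1, y2, y3, y4 ≥ 0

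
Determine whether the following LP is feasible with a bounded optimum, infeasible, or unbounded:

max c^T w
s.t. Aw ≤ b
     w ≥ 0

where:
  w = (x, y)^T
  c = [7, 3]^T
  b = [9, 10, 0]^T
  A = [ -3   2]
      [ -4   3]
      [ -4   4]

Unbounded (objective can increase without bound)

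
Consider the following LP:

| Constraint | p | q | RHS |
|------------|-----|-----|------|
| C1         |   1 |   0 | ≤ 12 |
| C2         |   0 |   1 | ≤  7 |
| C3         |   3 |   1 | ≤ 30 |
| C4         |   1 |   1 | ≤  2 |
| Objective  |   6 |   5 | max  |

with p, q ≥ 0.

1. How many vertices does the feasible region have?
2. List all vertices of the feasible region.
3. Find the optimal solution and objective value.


1. 3
2. (0, 0), (2, 0), (0, 2)
3. p = 2, q = 0, z = 12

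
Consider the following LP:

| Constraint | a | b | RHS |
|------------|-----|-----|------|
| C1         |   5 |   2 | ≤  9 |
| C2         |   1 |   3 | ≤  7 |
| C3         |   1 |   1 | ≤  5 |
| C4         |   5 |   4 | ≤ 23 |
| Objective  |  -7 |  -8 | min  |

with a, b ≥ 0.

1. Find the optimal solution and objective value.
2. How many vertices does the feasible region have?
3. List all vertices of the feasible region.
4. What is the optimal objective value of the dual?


1. a = 1, b = 2, z = -23
2. 4
3. (0, 0), (1.8, 0), (1, 2), (0, 2.333)
4. -23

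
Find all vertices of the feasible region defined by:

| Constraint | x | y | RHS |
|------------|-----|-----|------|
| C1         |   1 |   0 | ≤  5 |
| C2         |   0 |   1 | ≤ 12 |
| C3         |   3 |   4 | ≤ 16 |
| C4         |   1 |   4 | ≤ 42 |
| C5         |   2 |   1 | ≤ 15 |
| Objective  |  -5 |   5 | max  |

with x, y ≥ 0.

(0, 0), (5, 0), (5, 0.25), (0, 4)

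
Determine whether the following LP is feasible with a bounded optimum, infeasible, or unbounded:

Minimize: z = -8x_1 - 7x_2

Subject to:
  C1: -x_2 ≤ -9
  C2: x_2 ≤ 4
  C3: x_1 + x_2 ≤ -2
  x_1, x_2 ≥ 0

Infeasible (no feasible solution exists)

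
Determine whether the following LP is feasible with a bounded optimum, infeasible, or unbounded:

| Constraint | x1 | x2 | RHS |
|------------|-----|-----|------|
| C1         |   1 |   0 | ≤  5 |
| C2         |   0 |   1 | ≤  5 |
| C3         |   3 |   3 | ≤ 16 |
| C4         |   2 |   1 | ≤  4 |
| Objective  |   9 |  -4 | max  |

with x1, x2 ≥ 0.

Feasible with a bounded optimal solution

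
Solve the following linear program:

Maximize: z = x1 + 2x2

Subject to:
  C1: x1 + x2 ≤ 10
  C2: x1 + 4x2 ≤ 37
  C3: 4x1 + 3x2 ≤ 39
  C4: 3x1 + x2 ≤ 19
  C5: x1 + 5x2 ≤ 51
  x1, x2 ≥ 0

Evaluate the objective at each vertex of the feasible region:
  z(0, 0) = 0
  z(6.333, 0) = 6.333
  z(4.5, 5.5) = 15.5
  z(1, 9) = 19  ←
  z(0, 9.25) = 18.5
The maximum is at x1 = 1, x2 = 9.

x1 = 1, x2 = 9, z = 19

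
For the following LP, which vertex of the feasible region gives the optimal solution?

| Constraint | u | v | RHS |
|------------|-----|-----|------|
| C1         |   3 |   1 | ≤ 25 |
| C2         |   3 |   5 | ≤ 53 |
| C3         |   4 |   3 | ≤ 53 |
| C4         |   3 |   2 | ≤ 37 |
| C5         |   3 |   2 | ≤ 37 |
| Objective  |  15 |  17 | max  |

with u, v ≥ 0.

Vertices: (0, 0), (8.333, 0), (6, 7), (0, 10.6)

Evaluate the objective at each vertex of the feasible region:
  z(0, 0) = 0
  z(8.333, 0) = 125
  z(6, 7) = 209  ←
  z(0, 10.6) = 180.2
The maximum is at u = 6, v = 7.

(6, 7)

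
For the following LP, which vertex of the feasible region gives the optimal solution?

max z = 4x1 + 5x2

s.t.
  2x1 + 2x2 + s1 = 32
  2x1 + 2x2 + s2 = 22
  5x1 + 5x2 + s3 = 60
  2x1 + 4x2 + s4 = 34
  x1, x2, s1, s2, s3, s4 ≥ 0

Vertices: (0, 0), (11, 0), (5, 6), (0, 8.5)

Evaluate the objective at each vertex of the feasible region:
  z(0, 0) = 0
  z(11, 0) = 44
  z(5, 6) = 50  ←
  z(0, 8.5) = 42.5
The maximum is at x1 = 5, x2 = 6.

(5, 6)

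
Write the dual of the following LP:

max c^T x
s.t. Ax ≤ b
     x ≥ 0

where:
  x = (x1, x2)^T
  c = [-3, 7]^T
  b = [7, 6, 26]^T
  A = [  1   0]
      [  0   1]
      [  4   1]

Primal max cᵀx s.t. Ax ≤ b, x ≥ 0  →  Dual min bᵀy s.t. Aᵀy ≥ c, y ≥ 0.

Minimize: z = 7y1 + 6y2 + 26y3

Subject to:
  y1 + 4y3 ≥ -3
  y2 + y3 ≥ 7
  y1, y2, y3 ≥ 0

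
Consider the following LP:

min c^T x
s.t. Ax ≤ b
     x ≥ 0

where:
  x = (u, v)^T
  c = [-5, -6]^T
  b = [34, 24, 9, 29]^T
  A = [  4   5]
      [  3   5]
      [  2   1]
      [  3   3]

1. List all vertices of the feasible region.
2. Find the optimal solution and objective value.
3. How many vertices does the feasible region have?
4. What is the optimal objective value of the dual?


1. (0, 0), (4.5, 0), (3, 3), (0, 4.8)
2. u = 3, v = 3, z = -33
3. 4
4. -33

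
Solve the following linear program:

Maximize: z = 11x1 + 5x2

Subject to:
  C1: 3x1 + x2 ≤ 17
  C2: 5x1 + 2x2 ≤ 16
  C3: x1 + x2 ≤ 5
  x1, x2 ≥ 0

Evaluate the objective at each vertex of the feasible region:
  z(0, 0) = 0
  z(3.2, 0) = 35.2
  z(2, 3) = 37  ←
  z(0, 5) = 25
The maximum is at x1 = 2, x2 = 3.

x1 = 2, x2 = 3, z = 37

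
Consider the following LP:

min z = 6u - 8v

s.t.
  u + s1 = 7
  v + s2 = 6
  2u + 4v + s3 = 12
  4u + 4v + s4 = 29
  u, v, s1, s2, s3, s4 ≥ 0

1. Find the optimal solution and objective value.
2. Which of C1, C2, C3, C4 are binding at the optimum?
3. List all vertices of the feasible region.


1. u = 0, v = 3, z = -24
2. C3
3. (0, 0), (6, 0), (0, 3)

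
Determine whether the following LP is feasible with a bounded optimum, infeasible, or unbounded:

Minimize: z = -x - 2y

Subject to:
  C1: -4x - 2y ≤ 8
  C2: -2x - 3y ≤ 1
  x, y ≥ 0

Unbounded (objective can decrease without bound)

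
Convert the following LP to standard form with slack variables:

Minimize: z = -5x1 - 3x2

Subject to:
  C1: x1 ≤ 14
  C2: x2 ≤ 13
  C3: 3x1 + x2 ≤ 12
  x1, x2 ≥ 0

min z = -5x1 - 3x2

s.t.
  x1 + s1 = 14
  x2 + s2 = 13
  3x1 + x2 + s3 = 12
  x1, x2, s1, s2, s3 ≥ 0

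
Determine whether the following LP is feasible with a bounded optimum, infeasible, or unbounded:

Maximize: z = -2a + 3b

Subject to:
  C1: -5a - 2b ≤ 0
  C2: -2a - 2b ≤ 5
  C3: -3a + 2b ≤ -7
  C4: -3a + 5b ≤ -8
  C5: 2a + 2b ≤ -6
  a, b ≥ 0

Infeasible (no feasible solution exists)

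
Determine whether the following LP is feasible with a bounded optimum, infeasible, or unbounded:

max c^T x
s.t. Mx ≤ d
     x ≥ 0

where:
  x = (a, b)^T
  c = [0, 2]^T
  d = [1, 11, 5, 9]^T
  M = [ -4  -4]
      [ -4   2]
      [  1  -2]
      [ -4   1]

Unbounded (objective can increase without bound)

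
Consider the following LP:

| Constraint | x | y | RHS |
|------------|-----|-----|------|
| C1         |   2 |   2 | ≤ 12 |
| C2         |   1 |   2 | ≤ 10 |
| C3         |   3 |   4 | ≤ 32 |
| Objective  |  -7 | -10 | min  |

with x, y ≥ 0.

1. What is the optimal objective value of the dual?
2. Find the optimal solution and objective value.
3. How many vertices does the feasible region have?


1. -54
2. x = 2, y = 4, z = -54
3. 4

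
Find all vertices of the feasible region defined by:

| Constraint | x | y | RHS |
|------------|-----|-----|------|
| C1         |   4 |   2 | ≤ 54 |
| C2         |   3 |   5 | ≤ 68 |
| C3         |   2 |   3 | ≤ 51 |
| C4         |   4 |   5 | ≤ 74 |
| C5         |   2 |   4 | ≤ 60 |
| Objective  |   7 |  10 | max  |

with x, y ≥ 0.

(0, 0), (13.5, 0), (10.17, 6.667), (6, 10), (0, 13.6)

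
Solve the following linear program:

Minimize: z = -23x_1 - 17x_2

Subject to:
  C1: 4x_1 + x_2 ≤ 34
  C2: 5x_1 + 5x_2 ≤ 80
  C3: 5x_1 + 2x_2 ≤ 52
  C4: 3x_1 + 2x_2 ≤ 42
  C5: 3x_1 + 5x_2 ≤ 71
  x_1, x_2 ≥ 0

Evaluate the objective at each vertex of the feasible region:
  z(0, 0) = 0
  z(8.5, 0) = -195.5
  z(6, 10) = -308  ←
  z(4.5, 11.5) = -299
  z(0, 14.2) = -241.4
The minimum is at x_1 = 6, x_2 = 10.

x_1 = 6, x_2 = 10, z = -308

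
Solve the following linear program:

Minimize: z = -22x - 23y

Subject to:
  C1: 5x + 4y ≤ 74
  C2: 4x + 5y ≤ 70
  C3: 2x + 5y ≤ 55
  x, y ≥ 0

Evaluate the objective at each vertex of the feasible region:
  z(0, 0) = 0
  z(14.8, 0) = -325.6
  z(10, 6) = -358  ←
  z(7.5, 8) = -349
  z(0, 11) = -253
The minimum is at x = 10, y = 6.

x = 10, y = 6, z = -358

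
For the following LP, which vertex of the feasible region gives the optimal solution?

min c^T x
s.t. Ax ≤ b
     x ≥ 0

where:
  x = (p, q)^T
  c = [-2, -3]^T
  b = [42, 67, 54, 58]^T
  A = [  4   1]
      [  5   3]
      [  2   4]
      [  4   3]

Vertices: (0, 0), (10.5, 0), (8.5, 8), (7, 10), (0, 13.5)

Evaluate the objective at each vertex of the feasible region:
  z(0, 0) = 0
  z(10.5, 0) = -21
  z(8.5, 8) = -41
  z(7, 10) = -44  ←
  z(0, 13.5) = -40.5
The minimum is at p = 7, q = 10.

(7, 10)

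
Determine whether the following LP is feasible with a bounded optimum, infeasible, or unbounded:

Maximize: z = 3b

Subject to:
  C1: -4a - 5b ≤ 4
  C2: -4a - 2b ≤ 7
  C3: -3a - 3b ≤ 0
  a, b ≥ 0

Unbounded (objective can increase without bound)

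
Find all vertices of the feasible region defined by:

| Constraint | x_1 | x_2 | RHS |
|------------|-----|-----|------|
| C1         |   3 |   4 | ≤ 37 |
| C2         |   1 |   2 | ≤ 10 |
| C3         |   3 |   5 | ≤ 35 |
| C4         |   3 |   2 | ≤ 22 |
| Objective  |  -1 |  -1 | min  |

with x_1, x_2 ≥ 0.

(0, 0), (7.333, 0), (6, 2), (0, 5)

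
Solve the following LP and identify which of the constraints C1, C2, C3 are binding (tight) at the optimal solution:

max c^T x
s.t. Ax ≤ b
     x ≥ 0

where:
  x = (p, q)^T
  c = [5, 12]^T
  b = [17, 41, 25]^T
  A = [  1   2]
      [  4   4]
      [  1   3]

At p = 1, q = 8, compute slack b - a·x for each constraint:
  C1: 17 − 17 = 0  (binding)
  C2: 41 − 36 = 5  (slack)
  C3: 25 − 25 = 0  (binding)

Optimal: p = 1, q = 8
Binding: C1, C3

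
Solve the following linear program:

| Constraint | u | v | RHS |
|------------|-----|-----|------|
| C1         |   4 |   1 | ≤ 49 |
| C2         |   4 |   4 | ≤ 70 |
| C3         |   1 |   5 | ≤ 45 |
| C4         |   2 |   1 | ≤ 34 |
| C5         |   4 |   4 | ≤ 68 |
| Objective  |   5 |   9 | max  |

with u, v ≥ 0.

Evaluate the objective at each vertex of the feasible region:
  z(0, 0) = 0
  z(12.25, 0) = 61.25
  z(10.67, 6.333) = 110.3
  z(10, 7) = 113  ←
  z(0, 9) = 81
The maximum is at u = 10, v = 7.

u = 10, v = 7, z = 113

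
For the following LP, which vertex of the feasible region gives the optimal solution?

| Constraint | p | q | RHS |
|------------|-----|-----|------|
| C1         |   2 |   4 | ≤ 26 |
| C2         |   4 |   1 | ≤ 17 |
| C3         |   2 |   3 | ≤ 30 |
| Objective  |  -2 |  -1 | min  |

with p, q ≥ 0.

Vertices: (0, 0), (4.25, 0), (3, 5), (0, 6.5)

Evaluate the objective at each vertex of the feasible region:
  z(0, 0) = 0
  z(4.25, 0) = -8.5
  z(3, 5) = -11  ←
  z(0, 6.5) = -6.5
The minimum is at p = 3, q = 5.

(3, 5)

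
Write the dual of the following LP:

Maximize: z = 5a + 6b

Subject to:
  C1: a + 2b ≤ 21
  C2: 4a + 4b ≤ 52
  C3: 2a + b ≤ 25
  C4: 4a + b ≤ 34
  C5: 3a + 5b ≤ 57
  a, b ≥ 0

Primal max cᵀx s.t. Ax ≤ b, x ≥ 0  →  Dual min bᵀy s.t. Aᵀy ≥ c, y ≥ 0.

Minimize: z = 21y1 + 52y2 + 25y3 + 34y4 + 57y5

Subject to:
  y1 + 4y2 + 2y3 + 4y4 + 3y5 ≥ 5
  2y1 + 4y2 + y3 + y4 + 5y5 ≥ 6
  y1, y2, y3, y4, y5 ≥ 0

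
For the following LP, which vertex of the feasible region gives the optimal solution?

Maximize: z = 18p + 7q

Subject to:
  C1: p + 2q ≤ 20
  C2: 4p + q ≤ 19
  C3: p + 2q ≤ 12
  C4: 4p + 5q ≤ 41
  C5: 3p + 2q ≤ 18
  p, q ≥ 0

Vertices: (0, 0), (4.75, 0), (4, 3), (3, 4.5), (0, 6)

Evaluate the objective at each vertex of the feasible region:
  z(0, 0) = 0
  z(4.75, 0) = 85.5
  z(4, 3) = 93  ←
  z(3, 4.5) = 85.5
  z(0, 6) = 42
The maximum is at p = 4, q = 3.

(4, 3)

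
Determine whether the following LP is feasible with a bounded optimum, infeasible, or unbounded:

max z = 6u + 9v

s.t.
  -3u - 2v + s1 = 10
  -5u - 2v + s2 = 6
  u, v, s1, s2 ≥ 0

Unbounded (objective can increase without bound)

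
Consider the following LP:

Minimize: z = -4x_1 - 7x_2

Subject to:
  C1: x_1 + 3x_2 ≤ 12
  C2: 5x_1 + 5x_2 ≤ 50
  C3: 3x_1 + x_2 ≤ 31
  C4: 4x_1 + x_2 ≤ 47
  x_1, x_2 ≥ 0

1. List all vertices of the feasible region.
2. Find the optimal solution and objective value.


1. (0, 0), (10, 0), (9, 1), (0, 4)
2. x_1 = 9, x_2 = 1, z = -43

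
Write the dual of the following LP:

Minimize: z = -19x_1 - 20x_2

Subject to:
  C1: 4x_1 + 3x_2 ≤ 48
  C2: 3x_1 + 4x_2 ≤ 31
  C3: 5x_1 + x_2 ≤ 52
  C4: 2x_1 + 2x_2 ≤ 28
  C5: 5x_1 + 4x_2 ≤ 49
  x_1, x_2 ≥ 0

Primal min cᵀx s.t. Ax ≤ b, x ≥ 0  →  Dual max −bᵀy s.t. Aᵀy ≥ −c, y ≥ 0.

Maximize: z = -48y1 - 31y2 - 52y3 - 28y4 - 49y5

Subject to:
  4y1 + 3y2 + 5y3 + 2y4 + 5y5 ≥ 19
  3y1 + 4y2 + y3 + 2y4 + 4y5 ≥ 20
  y1, y2, y3, y4, y5 ≥ 0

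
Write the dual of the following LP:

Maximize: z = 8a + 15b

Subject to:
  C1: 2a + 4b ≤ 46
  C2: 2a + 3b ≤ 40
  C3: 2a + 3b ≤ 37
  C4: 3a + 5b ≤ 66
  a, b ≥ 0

Primal max cᵀx s.t. Ax ≤ b, x ≥ 0  →  Dual min bᵀy s.t. Aᵀy ≥ c, y ≥ 0.

Minimize: z = 46y1 + 40y2 + 37y3 + 66y4

Subject to:
  2y1 + 2y2 + 2y3 + 3y4 ≥ 8
  4y1 + 3y2 + 3y3 + 5y4 ≥ 15
  y1, y2, y3, y4 ≥ 0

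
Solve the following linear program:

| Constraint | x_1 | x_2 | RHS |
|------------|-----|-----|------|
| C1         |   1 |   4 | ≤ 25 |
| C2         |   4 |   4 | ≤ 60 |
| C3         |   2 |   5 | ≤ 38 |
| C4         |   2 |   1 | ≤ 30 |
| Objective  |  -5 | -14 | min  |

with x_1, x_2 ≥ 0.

Evaluate the objective at each vertex of the feasible region:
  z(0, 0) = 0
  z(15, 0) = -75
  z(12.33, 2.667) = -99
  z(9, 4) = -101  ←
  z(0, 6.25) = -87.5
The minimum is at x_1 = 9, x_2 = 4.

x_1 = 9, x_2 = 4, z = -101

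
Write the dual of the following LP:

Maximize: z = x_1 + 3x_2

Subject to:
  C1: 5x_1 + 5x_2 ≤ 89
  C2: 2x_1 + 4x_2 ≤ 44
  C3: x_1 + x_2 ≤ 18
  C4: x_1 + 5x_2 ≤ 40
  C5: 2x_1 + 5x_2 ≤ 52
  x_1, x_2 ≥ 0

Primal max cᵀx s.t. Ax ≤ b, x ≥ 0  →  Dual min bᵀy s.t. Aᵀy ≥ c, y ≥ 0.

Minimize: z = 89y1 + 44y2 + 18y3 + 40y4 + 52y5

Subject to:
  5y1 + 2y2 + y3 + y4 + 2y5 ≥ 1
  5y1 + 4y2 + y3 + 5y4 + 5y5 ≥ 3
  y1, y2, y3, y4, y5 ≥ 0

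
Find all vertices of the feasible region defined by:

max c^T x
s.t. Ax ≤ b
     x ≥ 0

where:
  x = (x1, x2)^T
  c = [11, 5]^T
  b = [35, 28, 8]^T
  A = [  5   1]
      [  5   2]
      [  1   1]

(0, 0), (5.6, 0), (4, 4), (0, 8)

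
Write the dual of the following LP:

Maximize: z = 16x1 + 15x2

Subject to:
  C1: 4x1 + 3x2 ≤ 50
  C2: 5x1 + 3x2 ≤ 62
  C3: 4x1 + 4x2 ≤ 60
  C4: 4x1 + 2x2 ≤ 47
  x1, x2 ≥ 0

Primal max cᵀx s.t. Ax ≤ b, x ≥ 0  →  Dual min bᵀy s.t. Aᵀy ≥ c, y ≥ 0.

Minimize: z = 50y1 + 62y2 + 60y3 + 47y4

Subject to:
  4y1 + 5y2 + 4y3 + 4y4 ≥ 16
  3y1 + 3y2 + 4y3 + 2y4 ≥ 15
  y1, y2, y3, y4 ≥ 0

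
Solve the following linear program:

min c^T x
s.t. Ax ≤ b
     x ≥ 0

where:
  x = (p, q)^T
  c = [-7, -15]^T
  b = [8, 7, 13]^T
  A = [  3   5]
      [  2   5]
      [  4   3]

Evaluate the objective at each vertex of the feasible region:
  z(0, 0) = 0
  z(2.667, 0) = -18.67
  z(1, 1) = -22  ←
  z(0, 1.4) = -21
The minimum is at p = 1, q = 1.

p = 1, q = 1, z = -22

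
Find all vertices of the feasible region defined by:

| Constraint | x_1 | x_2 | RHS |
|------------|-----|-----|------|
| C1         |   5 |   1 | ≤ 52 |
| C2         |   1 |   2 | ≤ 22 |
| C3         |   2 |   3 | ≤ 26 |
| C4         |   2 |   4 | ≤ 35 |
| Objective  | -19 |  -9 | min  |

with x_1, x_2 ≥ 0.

(0, 0), (10.4, 0), (10, 2), (0, 8.667)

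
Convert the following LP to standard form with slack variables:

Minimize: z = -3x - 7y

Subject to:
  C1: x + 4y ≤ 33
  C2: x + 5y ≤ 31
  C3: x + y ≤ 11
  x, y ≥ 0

min z = -3x - 7y

s.t.
  x + 4y + s1 = 33
  x + 5y + s2 = 31
  x + y + s3 = 11
  x, y, s1, s2, s3 ≥ 0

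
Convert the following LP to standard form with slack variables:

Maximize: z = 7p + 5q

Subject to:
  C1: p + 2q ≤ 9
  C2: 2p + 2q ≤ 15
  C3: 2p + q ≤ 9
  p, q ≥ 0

max z = 7p + 5q

s.t.
  p + 2q + s1 = 9
  2p + 2q + s2 = 15
  2p + q + s3 = 9
  p, q, s1, s2, s3 ≥ 0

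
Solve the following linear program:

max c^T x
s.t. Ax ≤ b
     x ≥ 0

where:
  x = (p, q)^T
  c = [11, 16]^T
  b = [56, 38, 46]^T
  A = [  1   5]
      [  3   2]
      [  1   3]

Evaluate the objective at each vertex of the feasible region:
  z(0, 0) = 0
  z(12.67, 0) = 139.3
  z(6, 10) = 226  ←
  z(0, 11.2) = 179.2
The maximum is at p = 6, q = 10.

p = 6, q = 10, z = 226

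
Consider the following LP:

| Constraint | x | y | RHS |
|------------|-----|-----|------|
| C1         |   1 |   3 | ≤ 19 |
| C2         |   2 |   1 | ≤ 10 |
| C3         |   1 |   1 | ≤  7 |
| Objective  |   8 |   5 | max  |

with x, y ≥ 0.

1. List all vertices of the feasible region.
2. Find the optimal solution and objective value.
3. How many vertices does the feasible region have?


1. (0, 0), (5, 0), (3, 4), (1, 6), (0, 6.333)
2. x = 3, y = 4, z = 44
3. 5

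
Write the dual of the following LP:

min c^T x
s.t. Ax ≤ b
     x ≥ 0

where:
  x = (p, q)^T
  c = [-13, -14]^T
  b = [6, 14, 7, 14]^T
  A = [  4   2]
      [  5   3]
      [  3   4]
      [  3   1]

Primal min cᵀx s.t. Ax ≤ b, x ≥ 0  →  Dual max −bᵀy s.t. Aᵀy ≥ −c, y ≥ 0.

Maximize: z = -6y1 - 14y2 - 7y3 - 14y4

Subject to:
  4y1 + 5y2 + 3y3 + 3y4 ≥ 13
  2y1 + 3y2 + 4y3 + y4 ≥ 14
  y1, y2, y3, y4 ≥ 0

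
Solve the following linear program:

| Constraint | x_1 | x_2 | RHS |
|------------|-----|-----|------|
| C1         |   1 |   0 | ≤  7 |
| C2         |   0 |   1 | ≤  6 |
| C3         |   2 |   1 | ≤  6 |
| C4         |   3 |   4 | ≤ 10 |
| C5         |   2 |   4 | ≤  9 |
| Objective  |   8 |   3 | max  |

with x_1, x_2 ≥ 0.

Evaluate the objective at each vertex of the feasible region:
  z(0, 0) = 0
  z(3, 0) = 24  ←
  z(2.8, 0.4) = 23.6
  z(1, 1.75) = 13.25
  z(0, 2.25) = 6.75
The maximum is at x_1 = 3, x_2 = 0.

x_1 = 3, x_2 = 0, z = 24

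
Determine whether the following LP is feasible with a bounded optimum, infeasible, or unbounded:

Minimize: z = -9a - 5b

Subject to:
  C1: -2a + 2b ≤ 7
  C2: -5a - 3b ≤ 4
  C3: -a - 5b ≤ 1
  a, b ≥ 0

Unbounded (objective can decrease without bound)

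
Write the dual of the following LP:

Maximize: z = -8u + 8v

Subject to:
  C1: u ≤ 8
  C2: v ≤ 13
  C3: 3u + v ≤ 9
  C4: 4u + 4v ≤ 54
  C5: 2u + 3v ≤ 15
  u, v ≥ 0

Primal max cᵀx s.t. Ax ≤ b, x ≥ 0  →  Dual min bᵀy s.t. Aᵀy ≥ c, y ≥ 0.

Minimize: z = 8y1 + 13y2 + 9y3 + 54y4 + 15y5

Subject to:
  y1 + 3y3 + 4y4 + 2y5 ≥ -8
  y2 + y3 + 4y4 + 3y5 ≥ 8
  y1, y2, y3, y4, y5 ≥ 0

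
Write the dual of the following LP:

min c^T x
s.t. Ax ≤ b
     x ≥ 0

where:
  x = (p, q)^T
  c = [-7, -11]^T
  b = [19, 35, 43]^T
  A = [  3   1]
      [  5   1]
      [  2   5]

Primal min cᵀx s.t. Ax ≤ b, x ≥ 0  →  Dual max −bᵀy s.t. Aᵀy ≥ −c, y ≥ 0.

Maximize: z = -19y1 - 35y2 - 43y3

Subject to:
  3y1 + 5y2 + 2y3 ≥ 7
  y1 + y2 + 5y3 ≥ 11
  y1, y2, y3 ≥ 0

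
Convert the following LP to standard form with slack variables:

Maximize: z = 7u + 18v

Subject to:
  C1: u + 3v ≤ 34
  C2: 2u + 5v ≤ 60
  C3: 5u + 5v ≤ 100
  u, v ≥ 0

max z = 7u + 18v

s.t.
  u + 3v + s1 = 34
  2u + 5v + s2 = 60
  5u + 5v + s3 = 100
  u, v, s1, s2, s3 ≥ 0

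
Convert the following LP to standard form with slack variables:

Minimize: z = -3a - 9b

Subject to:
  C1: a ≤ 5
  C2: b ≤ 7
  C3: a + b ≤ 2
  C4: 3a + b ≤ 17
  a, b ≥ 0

min z = -3a - 9b

s.t.
  a + s1 = 5
  b + s2 = 7
  a + b + s3 = 2
  3a + b + s4 = 17
  a, b, s1, s2, s3, s4 ≥ 0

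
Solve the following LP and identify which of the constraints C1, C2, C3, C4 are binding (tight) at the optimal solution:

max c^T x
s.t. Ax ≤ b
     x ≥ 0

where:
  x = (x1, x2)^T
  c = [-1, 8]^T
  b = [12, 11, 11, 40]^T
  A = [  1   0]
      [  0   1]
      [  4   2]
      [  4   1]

At x1 = 0, x2 = 5.5, compute slack b - a·x for each constraint:
  C1: 12 − 0 = 12  (slack)
  C2: 11 − 5.5 = 5.5  (slack)
  C3: 11 − 11 = 0  (binding)
  C4: 40 − 5.5 = 34.5  (slack)

Optimal: x1 = 0, x2 = 5.5
Binding: C3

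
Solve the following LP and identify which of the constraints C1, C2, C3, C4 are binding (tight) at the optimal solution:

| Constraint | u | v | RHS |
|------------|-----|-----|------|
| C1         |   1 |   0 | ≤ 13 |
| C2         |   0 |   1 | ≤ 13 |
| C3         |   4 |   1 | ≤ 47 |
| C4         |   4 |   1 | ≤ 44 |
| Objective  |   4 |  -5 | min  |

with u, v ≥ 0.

At u = 0, v = 13, compute slack b - a·x for each constraint:
  C1: 13 − 0 = 13  (slack)
  C2: 13 − 13 = 0  (binding)
  C3: 47 − 13 = 34  (slack)
  C4: 44 − 13 = 31  (slack)

Optimal: u = 0, v = 13
Binding: C2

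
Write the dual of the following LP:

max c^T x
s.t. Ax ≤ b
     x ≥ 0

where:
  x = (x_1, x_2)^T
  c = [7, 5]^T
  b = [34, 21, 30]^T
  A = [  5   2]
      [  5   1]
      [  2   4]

Primal max cᵀx s.t. Ax ≤ b, x ≥ 0  →  Dual min bᵀy s.t. Aᵀy ≥ c, y ≥ 0.

Minimize: z = 34y1 + 21y2 + 30y3

Subject to:
  5y1 + 5y2 + 2y3 ≥ 7
  2y1 + y2 + 4y3 ≥ 5
  y1, y2, y3 ≥ 0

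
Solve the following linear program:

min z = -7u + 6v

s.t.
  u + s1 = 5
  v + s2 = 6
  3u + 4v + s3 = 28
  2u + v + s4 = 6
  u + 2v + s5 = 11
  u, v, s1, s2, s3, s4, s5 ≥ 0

Evaluate the objective at each vertex of the feasible region:
  z(0, 0) = 0
  z(3, 0) = -21  ←
  z(0.3333, 5.333) = 29.67
  z(0, 5.5) = 33
The minimum is at u = 3, v = 0.

u = 3, v = 0, z = -21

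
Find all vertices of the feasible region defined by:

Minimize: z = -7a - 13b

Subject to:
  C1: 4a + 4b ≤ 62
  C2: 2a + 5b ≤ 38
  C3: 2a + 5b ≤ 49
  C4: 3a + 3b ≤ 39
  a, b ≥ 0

(0, 0), (13, 0), (9, 4), (0, 7.6)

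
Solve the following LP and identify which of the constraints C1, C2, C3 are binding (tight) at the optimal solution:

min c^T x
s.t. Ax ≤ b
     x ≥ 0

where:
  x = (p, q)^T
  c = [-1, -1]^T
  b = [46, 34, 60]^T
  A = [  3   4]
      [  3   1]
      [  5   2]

At p = 10, q = 4, compute slack b - a·x for each constraint:
  C1: 46 − 46 = 0  (binding)
  C2: 34 − 34 = 0  (binding)
  C3: 60 − 58 = 2  (slack)

Optimal: p = 10, q = 4
Binding: C1, C2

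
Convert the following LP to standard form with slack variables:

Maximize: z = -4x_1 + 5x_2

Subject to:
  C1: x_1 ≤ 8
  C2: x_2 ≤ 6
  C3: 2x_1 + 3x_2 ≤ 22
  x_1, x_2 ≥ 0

max z = -4x_1 + 5x_2

s.t.
  x_1 + s1 = 8
  x_2 + s2 = 6
  2x_1 + 3x_2 + s3 = 22
  x_1, x_2, s1, s2, s3 ≥ 0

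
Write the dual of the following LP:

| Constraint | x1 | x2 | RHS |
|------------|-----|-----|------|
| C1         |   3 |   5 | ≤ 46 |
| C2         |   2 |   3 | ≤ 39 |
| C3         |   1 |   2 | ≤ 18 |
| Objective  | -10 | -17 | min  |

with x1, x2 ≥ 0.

Primal min cᵀx s.t. Ax ≤ b, x ≥ 0  →  Dual max −bᵀy s.t. Aᵀy ≥ −c, y ≥ 0.

Maximize: z = -46y1 - 39y2 - 18y3

Subject to:
  3y1 + 2y2 + y3 ≥ 10
  5y1 + 3y2 + 2y3 ≥ 17
  y1, y2, y3 ≥ 0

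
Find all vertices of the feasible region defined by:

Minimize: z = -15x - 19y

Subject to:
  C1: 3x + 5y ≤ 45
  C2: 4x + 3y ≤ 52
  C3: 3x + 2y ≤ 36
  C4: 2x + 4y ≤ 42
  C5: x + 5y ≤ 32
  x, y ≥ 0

(0, 0), (12, 0), (10, 3), (6.5, 5.1), (0, 6.4)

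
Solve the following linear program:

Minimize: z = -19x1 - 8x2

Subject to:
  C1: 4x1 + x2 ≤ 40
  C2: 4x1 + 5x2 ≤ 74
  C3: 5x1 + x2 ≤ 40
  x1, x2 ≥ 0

Evaluate the objective at each vertex of the feasible region:
  z(0, 0) = 0
  z(8, 0) = -152
  z(6, 10) = -194  ←
  z(0, 14.8) = -118.4
The minimum is at x1 = 6, x2 = 10.

x1 = 6, x2 = 10, z = -194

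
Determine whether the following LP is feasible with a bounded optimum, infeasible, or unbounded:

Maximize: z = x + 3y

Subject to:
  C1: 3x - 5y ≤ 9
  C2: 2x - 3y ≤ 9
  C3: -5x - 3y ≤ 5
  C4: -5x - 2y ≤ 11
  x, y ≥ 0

Unbounded (objective can increase without bound)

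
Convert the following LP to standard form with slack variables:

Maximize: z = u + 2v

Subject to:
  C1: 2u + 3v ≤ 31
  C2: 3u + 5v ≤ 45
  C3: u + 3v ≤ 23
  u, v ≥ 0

max z = u + 2v

s.t.
  2u + 3v + s1 = 31
  3u + 5v + s2 = 45
  u + 3v + s3 = 23
  u, v, s1, s2, s3 ≥ 0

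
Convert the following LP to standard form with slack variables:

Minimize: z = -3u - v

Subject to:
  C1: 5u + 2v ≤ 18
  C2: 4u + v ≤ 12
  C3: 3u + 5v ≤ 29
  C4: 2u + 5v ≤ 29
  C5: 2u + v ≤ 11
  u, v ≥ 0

min z = -3u - v

s.t.
  5u + 2v + s1 = 18
  4u + v + s2 = 12
  3u + 5v + s3 = 29
  2u + 5v + s4 = 29
  2u + v + s5 = 11
  u, v, s1, s2, s3, s4, s5 ≥ 0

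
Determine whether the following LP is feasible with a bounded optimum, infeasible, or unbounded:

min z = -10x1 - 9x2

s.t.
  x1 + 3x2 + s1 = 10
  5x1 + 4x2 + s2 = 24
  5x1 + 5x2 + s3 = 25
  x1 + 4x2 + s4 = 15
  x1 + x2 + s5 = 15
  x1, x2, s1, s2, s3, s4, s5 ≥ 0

Feasible with a bounded optimal solution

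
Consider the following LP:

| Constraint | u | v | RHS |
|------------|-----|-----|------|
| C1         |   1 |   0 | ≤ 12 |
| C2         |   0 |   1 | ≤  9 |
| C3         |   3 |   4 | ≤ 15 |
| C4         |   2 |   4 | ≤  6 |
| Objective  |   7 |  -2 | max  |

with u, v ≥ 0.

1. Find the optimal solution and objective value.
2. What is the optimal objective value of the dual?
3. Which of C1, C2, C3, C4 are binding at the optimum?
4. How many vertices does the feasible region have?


1. u = 3, v = 0, z = 21
2. 21
3. C4
4. 3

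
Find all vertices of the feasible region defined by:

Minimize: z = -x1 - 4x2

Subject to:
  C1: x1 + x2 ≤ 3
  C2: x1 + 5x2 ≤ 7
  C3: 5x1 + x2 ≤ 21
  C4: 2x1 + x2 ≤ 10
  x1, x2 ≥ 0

(0, 0), (3, 0), (2, 1), (0, 1.4)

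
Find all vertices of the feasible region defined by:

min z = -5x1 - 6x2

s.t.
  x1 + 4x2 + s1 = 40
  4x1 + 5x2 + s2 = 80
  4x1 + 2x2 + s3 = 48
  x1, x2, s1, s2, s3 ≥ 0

(0, 0), (12, 0), (8, 8), (0, 10)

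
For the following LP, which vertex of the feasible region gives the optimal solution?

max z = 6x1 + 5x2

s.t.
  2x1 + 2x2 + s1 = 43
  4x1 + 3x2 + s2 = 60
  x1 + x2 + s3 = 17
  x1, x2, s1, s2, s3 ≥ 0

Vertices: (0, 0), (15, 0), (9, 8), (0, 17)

Evaluate the objective at each vertex of the feasible region:
  z(0, 0) = 0
  z(15, 0) = 90
  z(9, 8) = 94  ←
  z(0, 17) = 85
The maximum is at x1 = 9, x2 = 8.

(9, 8)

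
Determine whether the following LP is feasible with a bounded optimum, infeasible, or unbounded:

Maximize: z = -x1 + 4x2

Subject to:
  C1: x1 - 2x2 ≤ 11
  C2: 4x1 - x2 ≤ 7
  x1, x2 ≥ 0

Unbounded (objective can increase without bound)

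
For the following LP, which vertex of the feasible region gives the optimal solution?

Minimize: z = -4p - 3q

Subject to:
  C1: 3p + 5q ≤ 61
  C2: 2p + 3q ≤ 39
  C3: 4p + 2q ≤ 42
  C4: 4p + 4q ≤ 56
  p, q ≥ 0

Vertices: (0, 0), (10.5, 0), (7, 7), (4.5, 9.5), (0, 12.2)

Evaluate the objective at each vertex of the feasible region:
  z(0, 0) = 0
  z(10.5, 0) = -42
  z(7, 7) = -49  ←
  z(4.5, 9.5) = -46.5
  z(0, 12.2) = -36.6
The minimum is at p = 7, q = 7.

(7, 7)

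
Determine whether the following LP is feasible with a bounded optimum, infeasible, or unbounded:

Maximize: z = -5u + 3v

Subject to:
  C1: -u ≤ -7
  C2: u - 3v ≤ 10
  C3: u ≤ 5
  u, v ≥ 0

Infeasible (no feasible solution exists)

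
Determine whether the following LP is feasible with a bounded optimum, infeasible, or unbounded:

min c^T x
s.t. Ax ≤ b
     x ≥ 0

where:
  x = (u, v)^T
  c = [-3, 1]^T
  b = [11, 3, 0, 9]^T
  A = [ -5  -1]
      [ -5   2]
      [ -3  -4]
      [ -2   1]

Unbounded (objective can decrease without bound)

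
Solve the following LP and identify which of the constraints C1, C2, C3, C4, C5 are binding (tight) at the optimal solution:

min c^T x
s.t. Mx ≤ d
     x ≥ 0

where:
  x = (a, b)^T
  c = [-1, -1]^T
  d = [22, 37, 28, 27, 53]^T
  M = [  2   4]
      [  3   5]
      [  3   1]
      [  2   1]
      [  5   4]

At a = 9, b = 1, compute slack b - a·x for each constraint:
  C1: 22 − 22 = 0  (binding)
  C2: 37 − 32 = 5  (slack)
  C3: 28 − 28 = 0  (binding)
  C4: 27 − 19 = 8  (slack)
  C5: 53 − 49 = 4  (slack)

Optimal: a = 9, b = 1
Binding: C1, C3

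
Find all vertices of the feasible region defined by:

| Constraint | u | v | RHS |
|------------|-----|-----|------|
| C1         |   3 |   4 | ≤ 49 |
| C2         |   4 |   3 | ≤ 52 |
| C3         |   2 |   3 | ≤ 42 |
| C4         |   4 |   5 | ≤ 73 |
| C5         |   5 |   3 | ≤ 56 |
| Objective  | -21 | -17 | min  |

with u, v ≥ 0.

(0, 0), (11.2, 0), (7, 7), (0, 12.25)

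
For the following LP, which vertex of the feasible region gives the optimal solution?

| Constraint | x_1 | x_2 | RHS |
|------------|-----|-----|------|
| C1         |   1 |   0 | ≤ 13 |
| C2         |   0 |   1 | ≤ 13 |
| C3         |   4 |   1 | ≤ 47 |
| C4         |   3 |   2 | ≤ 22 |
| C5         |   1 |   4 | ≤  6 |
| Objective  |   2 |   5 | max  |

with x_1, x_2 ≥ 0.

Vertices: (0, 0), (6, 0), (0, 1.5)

Evaluate the objective at each vertex of the feasible region:
  z(0, 0) = 0
  z(6, 0) = 12  ←
  z(0, 1.5) = 7.5
The maximum is at x_1 = 6, x_2 = 0.

(6, 0)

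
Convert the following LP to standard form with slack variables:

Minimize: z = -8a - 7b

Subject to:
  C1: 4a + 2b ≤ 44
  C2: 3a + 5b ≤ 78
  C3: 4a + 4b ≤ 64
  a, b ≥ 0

min z = -8a - 7b

s.t.
  4a + 2b + s1 = 44
  3a + 5b + s2 = 78
  4a + 4b + s3 = 64
  a, b, s1, s2, s3 ≥ 0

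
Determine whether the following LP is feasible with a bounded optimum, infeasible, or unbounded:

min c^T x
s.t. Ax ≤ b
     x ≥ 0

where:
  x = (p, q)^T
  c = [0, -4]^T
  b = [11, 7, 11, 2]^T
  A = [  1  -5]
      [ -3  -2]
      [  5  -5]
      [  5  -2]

Unbounded (objective can decrease without bound)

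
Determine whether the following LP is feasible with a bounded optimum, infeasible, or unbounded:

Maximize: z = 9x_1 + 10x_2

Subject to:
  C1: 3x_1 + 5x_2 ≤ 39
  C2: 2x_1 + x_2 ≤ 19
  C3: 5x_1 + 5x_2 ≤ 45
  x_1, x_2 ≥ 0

Feasible with a bounded optimal solution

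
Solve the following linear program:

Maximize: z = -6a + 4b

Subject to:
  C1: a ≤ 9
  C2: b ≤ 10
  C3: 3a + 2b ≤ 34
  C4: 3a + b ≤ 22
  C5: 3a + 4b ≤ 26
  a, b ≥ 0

Evaluate the objective at each vertex of the feasible region:
  z(0, 0) = 0
  z(7.333, 0) = -44
  z(6.889, 1.333) = -36
  z(0, 6.5) = 26  ←
The maximum is at a = 0, b = 6.5.

a = 0, b = 6.5, z = 26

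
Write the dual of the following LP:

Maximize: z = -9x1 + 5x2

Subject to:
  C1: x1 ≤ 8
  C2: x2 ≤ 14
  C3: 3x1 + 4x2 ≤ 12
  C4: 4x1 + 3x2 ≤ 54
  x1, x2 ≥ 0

Primal max cᵀx s.t. Ax ≤ b, x ≥ 0  →  Dual min bᵀy s.t. Aᵀy ≥ c, y ≥ 0.

Minimize: z = 8y1 + 14y2 + 12y3 + 54y4

Subject to:
  y1 + 3y3 + 4y4 ≥ -9
  y2 + 4y3 + 3y4 ≥ 5
  y1, y2, y3, y4 ≥ 0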